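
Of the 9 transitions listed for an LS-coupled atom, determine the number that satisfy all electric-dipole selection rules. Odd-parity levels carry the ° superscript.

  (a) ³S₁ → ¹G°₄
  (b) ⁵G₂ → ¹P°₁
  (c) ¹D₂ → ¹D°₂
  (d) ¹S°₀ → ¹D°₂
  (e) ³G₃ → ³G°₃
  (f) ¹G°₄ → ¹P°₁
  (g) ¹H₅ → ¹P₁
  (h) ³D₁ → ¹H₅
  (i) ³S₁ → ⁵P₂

2

(a) forbidden (ΔS, ΔL, ΔJ fail)
(b) forbidden (ΔS, ΔL fail)
(c) allowed
(d) forbidden (parity, ΔL, ΔJ fail)
(e) allowed
(f) forbidden (parity, ΔL, ΔJ fail)
(g) forbidden (parity, ΔL, ΔJ fail)
(h) forbidden (parity, ΔS, ΔL, ΔJ fail)
(i) forbidden (parity, ΔS fail)
Total allowed: 2 of 9.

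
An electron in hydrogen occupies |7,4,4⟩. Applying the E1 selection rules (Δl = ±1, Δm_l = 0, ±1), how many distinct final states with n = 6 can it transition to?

E1 requires Δl = ±1, so l_f ∈ {3, 5}; with 0 ≤ l_f ≤ n_f−1 = 5, the allowed l_f values are {3, 5}.
For l_f = 3: m_f ∈ {m_i−1, m_i, m_i+1} ∩ [−3, 3] = {3} → 1 state.
For l_f = 5: m_f ∈ {m_i−1, m_i, m_i+1} ∩ [−5, 5] = {3, 4, 5} → 3 states.
Total: 4.

4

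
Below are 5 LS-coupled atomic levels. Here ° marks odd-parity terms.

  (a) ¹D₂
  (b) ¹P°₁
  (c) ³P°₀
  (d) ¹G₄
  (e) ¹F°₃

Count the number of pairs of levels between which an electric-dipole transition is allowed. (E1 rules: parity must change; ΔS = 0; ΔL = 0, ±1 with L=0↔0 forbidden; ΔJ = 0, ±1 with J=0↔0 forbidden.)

(a)–(b): allowed.
(a)–(c): forbidden (ΔS, ΔJ).
(a)–(d): forbidden (parity, ΔL, ΔJ).
(a)–(e): allowed.
(b)–(c): forbidden (parity, ΔS).
(b)–(d): forbidden (ΔL, ΔJ).
(b)–(e): forbidden (parity, ΔL, ΔJ).
(c)–(d): forbidden (ΔS, ΔL, ΔJ).
(c)–(e): forbidden (parity, ΔS, ΔL, ΔJ).
(d)–(e): allowed.
Allowed pairs: 3 of 10.

3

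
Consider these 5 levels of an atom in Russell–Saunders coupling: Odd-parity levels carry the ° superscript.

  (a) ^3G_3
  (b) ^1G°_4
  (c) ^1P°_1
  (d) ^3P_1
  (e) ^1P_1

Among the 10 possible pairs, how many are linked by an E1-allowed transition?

1

(a)–(b): forbidden (ΔS).
(a)–(c): forbidden (ΔS, ΔL, ΔJ).
(a)–(d): forbidden (parity, ΔL, ΔJ).
(a)–(e): forbidden (parity, ΔS, ΔL, ΔJ).
(b)–(c): forbidden (parity, ΔL, ΔJ).
(b)–(d): forbidden (ΔS, ΔL, ΔJ).
(b)–(e): forbidden (ΔL, ΔJ).
(c)–(d): forbidden (ΔS).
(c)–(e): allowed.
(d)–(e): forbidden (parity, ΔS).
Allowed pairs: 1 of 10.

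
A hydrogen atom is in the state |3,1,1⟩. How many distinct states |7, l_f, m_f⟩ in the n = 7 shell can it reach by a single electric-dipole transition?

4

E1 requires Δl = ±1, so l_f ∈ {0, 2}; with 0 ≤ l_f ≤ n_f−1 = 6, the allowed l_f values are {0, 2}.
For l_f = 0: m_f ∈ {m_i−1, m_i, m_i+1} ∩ [−0, 0] = {0} → 1 state.
For l_f = 2: m_f ∈ {m_i−1, m_i, m_i+1} ∩ [−2, 2] = {0, 1, 2} → 3 states.
Total: 4.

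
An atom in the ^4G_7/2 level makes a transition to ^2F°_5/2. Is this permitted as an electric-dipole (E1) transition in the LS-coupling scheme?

forbidden

Reading off the term symbols: S 3/2→1/2, L 4→3, J 7/2→5/2, parity even→odd.
Parity must change: even → odd — satisfied.
ΔS = 0: S: 3/2 → 1/2 — violated.
ΔL = 0, ±1 (not L=0↔0): L: 4 → 3, ΔL = -1 — satisfied.
ΔJ = 0, ±1 (not J=0↔0): J: 7/2 → 5/2, ΔJ = -1 — satisfied.
Rule(s) violated: ΔS.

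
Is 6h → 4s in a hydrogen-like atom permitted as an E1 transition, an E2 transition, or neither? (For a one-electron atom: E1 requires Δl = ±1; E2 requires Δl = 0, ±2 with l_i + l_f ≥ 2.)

neither

Δl = 0 − 5 = -5; l_i + l_f = 5.
E1 (Δl = ±1): not satisfied.
E2 (Δl = 0,±2, l_i+l_f ≥ 2): not satisfied.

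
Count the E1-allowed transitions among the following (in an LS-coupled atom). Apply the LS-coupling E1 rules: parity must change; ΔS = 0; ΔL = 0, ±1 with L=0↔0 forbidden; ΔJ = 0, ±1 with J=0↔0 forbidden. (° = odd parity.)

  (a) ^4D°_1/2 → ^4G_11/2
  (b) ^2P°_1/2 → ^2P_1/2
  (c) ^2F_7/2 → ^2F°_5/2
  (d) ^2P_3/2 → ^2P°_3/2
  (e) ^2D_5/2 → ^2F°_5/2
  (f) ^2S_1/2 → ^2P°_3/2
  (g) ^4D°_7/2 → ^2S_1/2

(a) forbidden (ΔL, ΔJ fail)
(b) allowed
(c) allowed
(d) allowed
(e) allowed
(f) allowed
(g) forbidden (ΔS, ΔL, ΔJ fail)
Total allowed: 5 of 7.

5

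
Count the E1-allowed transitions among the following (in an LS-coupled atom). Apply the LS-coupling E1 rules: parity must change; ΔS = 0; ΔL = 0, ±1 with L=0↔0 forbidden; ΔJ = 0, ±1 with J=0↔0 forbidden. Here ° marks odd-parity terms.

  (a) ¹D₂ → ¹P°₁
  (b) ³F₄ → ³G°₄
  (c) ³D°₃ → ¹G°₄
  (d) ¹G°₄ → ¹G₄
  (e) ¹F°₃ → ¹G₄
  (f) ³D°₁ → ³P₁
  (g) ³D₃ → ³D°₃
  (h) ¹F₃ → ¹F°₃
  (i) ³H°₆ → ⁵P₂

7

(a) allowed
(b) allowed
(c) forbidden (parity, ΔS, ΔL fail)
(d) allowed
(e) allowed
(f) allowed
(g) allowed
(h) allowed
(i) forbidden (ΔS, ΔL, ΔJ fail)
Total allowed: 7 of 9.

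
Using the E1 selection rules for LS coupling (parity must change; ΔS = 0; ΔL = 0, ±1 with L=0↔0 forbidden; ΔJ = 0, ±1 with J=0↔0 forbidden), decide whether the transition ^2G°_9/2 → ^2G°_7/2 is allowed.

Parity must change: odd → odd — ✗.
ΔS = 0: S: 1/2 → 1/2 — ✓.
ΔL = 0, ±1 (not L=0↔0): L: 4 → 4, ΔL = +0 — ✓.
ΔJ = 0, ±1 (not J=0↔0): J: 9/2 → 7/2, ΔJ = -1 — ✓.
Rule(s) violated: parity.

forbidden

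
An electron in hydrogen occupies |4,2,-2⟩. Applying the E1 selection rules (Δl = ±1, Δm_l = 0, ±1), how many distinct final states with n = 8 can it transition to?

4

E1 requires Δl = ±1, so l_f ∈ {1, 3}; with 0 ≤ l_f ≤ n_f−1 = 7, the allowed l_f values are {1, 3}.
For l_f = 1: m_f ∈ {m_i−1, m_i, m_i+1} ∩ [−1, 1] = {-1} → 1 state.
For l_f = 3: m_f ∈ {m_i−1, m_i, m_i+1} ∩ [−3, 3] = {-3, -2, -1} → 3 states.
Total: 4.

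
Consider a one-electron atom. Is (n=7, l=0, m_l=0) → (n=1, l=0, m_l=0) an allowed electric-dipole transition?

Initial l = 0, final l = 0, so Δl = +0. E1 requires Δl = ±1: violated.
m_l: 0 → 0 (Δm_l = +0). |Δm_l| ≤ 1 satisfied.
The transition is electric-dipole forbidden.

forbidden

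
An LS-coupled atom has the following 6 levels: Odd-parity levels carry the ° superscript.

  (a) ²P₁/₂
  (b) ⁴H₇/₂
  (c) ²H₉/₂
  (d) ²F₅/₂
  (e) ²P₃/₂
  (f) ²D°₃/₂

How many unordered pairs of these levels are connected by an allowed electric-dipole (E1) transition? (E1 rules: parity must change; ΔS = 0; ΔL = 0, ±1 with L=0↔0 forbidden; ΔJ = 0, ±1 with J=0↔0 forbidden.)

3

(a)–(b): forbidden (parity, ΔS, ΔL, ΔJ).
(a)–(c): forbidden (parity, ΔL, ΔJ).
(a)–(d): forbidden (parity, ΔL, ΔJ).
(a)–(e): forbidden (parity).
(a)–(f): allowed.
(b)–(c): forbidden (parity, ΔS).
(b)–(d): forbidden (parity, ΔS, ΔL).
(b)–(e): forbidden (parity, ΔS, ΔL, ΔJ).
(b)–(f): forbidden (ΔS, ΔL, ΔJ).
(c)–(d): forbidden (parity, ΔL, ΔJ).
(c)–(e): forbidden (parity, ΔL, ΔJ).
(c)–(f): forbidden (ΔL, ΔJ).
(d)–(e): forbidden (parity, ΔL).
(d)–(f): allowed.
(e)–(f): allowed.
Allowed pairs: 3 of 15.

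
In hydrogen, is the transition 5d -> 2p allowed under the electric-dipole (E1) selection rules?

Initial l = 2, final l = 1, so Δl = -1. E1 requires Δl = ±1: satisfied.
All E1 selection rules are satisfied.

allowed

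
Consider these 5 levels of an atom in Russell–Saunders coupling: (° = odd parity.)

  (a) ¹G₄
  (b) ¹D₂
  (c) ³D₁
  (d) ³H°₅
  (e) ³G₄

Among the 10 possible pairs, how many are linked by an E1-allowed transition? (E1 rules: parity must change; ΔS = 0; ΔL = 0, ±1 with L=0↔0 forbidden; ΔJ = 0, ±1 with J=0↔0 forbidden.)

(a)–(b): forbidden (parity, ΔL, ΔJ).
(a)–(c): forbidden (parity, ΔS, ΔL, ΔJ).
(a)–(d): forbidden (ΔS).
(a)–(e): forbidden (parity, ΔS).
(b)–(c): forbidden (parity, ΔS).
(b)–(d): forbidden (ΔS, ΔL, ΔJ).
(b)–(e): forbidden (parity, ΔS, ΔL, ΔJ).
(c)–(d): forbidden (ΔL, ΔJ).
(c)–(e): forbidden (parity, ΔL, ΔJ).
(d)–(e): allowed.
Allowed pairs: 1 of 10.

1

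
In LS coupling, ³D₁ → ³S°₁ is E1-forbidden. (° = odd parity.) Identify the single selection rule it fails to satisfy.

the ΔL = 0, ±1 rule

Reading off the term symbols: S 1→1, L 2→0, J 1→1, parity even→odd.
Parity must change: even → odd — passes.
ΔS = 0: S: 1 → 1 — passes.
ΔJ = 0, ±1 (not J=0↔0): J: 1 → 1, ΔJ = +0 — passes.
ΔL = 0, ±1 (not L=0↔0): L: 2 → 0, ΔL = -2 — fails.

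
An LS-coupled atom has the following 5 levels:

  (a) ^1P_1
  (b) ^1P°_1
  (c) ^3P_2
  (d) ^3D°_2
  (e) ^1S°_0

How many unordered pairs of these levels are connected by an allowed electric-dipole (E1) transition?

3

(a)–(b): allowed.
(a)–(c): forbidden (parity, ΔS).
(a)–(d): forbidden (ΔS).
(a)–(e): allowed.
(b)–(c): forbidden (ΔS).
(b)–(d): forbidden (parity, ΔS).
(b)–(e): forbidden (parity).
(c)–(d): allowed.
(c)–(e): forbidden (ΔS, ΔJ).
(d)–(e): forbidden (parity, ΔS, ΔL, ΔJ).
Allowed pairs: 3 of 10.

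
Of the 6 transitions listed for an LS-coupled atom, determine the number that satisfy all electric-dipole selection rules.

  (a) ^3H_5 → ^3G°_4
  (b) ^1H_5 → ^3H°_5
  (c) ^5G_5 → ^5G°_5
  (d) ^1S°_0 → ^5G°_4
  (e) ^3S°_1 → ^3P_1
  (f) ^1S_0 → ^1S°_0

3

(a) allowed
(b) forbidden (ΔS fails)
(c) allowed
(d) forbidden (parity, ΔS, ΔL, ΔJ fail)
(e) allowed
(f) forbidden (ΔL, ΔJ fail)
Total allowed: 3 of 6.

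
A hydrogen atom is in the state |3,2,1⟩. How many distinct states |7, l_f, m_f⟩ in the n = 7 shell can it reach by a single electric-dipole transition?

5

E1 requires Δl = ±1, so l_f ∈ {1, 3}; with 0 ≤ l_f ≤ n_f−1 = 6, the allowed l_f values are {1, 3}.
For l_f = 1: m_f ∈ {m_i−1, m_i, m_i+1} ∩ [−1, 1] = {0, 1} → 2 states.
For l_f = 3: m_f ∈ {m_i−1, m_i, m_i+1} ∩ [−3, 3] = {0, 1, 2} → 3 states.
Total: 5.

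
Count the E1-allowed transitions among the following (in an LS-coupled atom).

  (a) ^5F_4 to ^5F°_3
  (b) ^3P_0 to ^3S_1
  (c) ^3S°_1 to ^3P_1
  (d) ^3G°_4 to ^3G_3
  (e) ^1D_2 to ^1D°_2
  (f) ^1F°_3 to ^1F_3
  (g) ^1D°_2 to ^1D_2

6

(a) allowed
(b) forbidden (parity fails)
(c) allowed
(d) allowed
(e) allowed
(f) allowed
(g) allowed
Total allowed: 6 of 7.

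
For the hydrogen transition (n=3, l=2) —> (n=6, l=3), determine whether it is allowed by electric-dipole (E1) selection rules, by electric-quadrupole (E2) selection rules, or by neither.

E1

Δl = 3 − 2 = +1; l_i + l_f = 5.
E1 (Δl = ±1): satisfied.
E2 (Δl = 0,±2, l_i+l_f ≥ 2): not satisfied.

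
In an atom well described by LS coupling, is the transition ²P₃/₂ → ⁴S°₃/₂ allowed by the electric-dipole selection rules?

Reading off the term symbols: S 1/2→3/2, L 1→0, J 3/2→3/2, parity even→odd.
Parity must change: even → odd — satisfied.
ΔS = 0: S: 1/2 → 3/2 — violated.
ΔL = 0, ±1 (not L=0↔0): L: 1 → 0, ΔL = -1 — satisfied.
ΔJ = 0, ±1 (not J=0↔0): J: 3/2 → 3/2, ΔJ = +0 — satisfied.
Rule(s) violated: ΔS.

forbidden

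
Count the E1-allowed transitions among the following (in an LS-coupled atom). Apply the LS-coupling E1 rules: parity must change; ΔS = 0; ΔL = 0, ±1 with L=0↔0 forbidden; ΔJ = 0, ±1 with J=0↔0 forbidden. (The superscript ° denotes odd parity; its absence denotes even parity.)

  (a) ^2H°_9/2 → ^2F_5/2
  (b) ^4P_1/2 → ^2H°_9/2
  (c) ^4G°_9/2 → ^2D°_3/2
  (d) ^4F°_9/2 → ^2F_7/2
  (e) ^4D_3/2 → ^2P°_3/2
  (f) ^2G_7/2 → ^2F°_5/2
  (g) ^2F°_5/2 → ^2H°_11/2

(a) forbidden (ΔL, ΔJ fail)
(b) forbidden (ΔS, ΔL, ΔJ fail)
(c) forbidden (parity, ΔS, ΔL, ΔJ fail)
(d) forbidden (ΔS fails)
(e) forbidden (ΔS fails)
(f) allowed
(g) forbidden (parity, ΔL, ΔJ fail)
Total allowed: 1 of 7.

1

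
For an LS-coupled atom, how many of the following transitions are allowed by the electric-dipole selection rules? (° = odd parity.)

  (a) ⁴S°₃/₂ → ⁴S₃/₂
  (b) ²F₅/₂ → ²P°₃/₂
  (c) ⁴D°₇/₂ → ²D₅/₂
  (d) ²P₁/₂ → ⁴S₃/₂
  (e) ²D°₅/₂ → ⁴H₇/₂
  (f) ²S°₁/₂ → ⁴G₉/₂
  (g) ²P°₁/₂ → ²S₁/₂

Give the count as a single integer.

(a) forbidden (ΔL fails)
(b) forbidden (ΔL fails)
(c) forbidden (ΔS fails)
(d) forbidden (parity, ΔS fail)
(e) forbidden (ΔS, ΔL fail)
(f) forbidden (ΔS, ΔL, ΔJ fail)
(g) allowed
Total allowed: 1 of 7.

1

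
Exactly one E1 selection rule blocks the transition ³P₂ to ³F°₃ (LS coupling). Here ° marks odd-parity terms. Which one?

the ΔL = 0, ±1 rule

Reading off the term symbols: S 1→1, L 1→3, J 2→3, parity even→odd.
Parity must change: even → odd — ✓.
ΔS = 0: S: 1 → 1 — ✓.
ΔL = 0, ±1 (not L=0↔0): L: 1 → 3, ΔL = +2 — ✗.
ΔJ = 0, ±1 (not J=0↔0): J: 2 → 3, ΔJ = +1 — ✓.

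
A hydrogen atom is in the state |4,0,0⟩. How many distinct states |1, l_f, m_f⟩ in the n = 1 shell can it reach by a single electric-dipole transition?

E1 requires l_f ∈ {-1, 1}, but neither lies in [0, 0], so no final state is reachable.
Total: 0.

0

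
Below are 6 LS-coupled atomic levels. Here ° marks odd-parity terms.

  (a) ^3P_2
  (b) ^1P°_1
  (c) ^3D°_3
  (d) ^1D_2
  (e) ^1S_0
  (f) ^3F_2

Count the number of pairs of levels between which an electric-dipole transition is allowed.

(a)–(b): forbidden (ΔS).
(a)–(c): allowed.
(a)–(d): forbidden (parity, ΔS).
(a)–(e): forbidden (parity, ΔS, ΔJ).
(a)–(f): forbidden (parity, ΔL).
(b)–(c): forbidden (parity, ΔS, ΔJ).
(b)–(d): allowed.
(b)–(e): allowed.
(b)–(f): forbidden (ΔS, ΔL).
(c)–(d): forbidden (ΔS).
(c)–(e): forbidden (ΔS, ΔL, ΔJ).
(c)–(f): allowed.
(d)–(e): forbidden (parity, ΔL, ΔJ).
(d)–(f): forbidden (parity, ΔS).
(e)–(f): forbidden (parity, ΔS, ΔL, ΔJ).
Allowed pairs: 4 of 15.

4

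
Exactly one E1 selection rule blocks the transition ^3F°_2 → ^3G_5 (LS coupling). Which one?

Reading off the term symbols: S 1→1, L 3→4, J 2→5, parity odd→even.
ΔJ = 0, ±1 (not J=0↔0): J: 2 → 5, ΔJ = +3 — ✗.
ΔL = 0, ±1 (not L=0↔0): L: 3 → 4, ΔL = +1 — ✓.
ΔS = 0: S: 1 → 1 — ✓.
Parity must change: odd → even — ✓.

the ΔJ = 0, ±1 rule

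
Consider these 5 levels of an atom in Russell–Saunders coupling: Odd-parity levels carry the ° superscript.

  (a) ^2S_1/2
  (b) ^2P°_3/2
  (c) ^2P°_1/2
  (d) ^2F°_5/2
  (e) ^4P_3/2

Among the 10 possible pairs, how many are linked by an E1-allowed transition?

(a)–(b): allowed.
(a)–(c): allowed.
(a)–(d): forbidden (ΔL, ΔJ).
(a)–(e): forbidden (parity, ΔS).
(b)–(c): forbidden (parity).
(b)–(d): forbidden (parity, ΔL).
(b)–(e): forbidden (ΔS).
(c)–(d): forbidden (parity, ΔL, ΔJ).
(c)–(e): forbidden (ΔS).
(d)–(e): forbidden (ΔS, ΔL).
Allowed pairs: 2 of 10.

2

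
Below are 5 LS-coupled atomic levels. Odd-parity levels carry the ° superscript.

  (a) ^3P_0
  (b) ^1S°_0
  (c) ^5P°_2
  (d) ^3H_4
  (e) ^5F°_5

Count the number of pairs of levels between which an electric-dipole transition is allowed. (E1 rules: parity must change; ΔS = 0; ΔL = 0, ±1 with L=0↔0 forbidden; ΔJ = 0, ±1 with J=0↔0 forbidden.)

(a)–(b): forbidden (ΔS, ΔJ).
(a)–(c): forbidden (ΔS, ΔJ).
(a)–(d): forbidden (parity, ΔL, ΔJ).
(a)–(e): forbidden (ΔS, ΔL, ΔJ).
(b)–(c): forbidden (parity, ΔS, ΔJ).
(b)–(d): forbidden (ΔS, ΔL, ΔJ).
(b)–(e): forbidden (parity, ΔS, ΔL, ΔJ).
(c)–(d): forbidden (ΔS, ΔL, ΔJ).
(c)–(e): forbidden (parity, ΔL, ΔJ).
(d)–(e): forbidden (ΔS, ΔL).
Allowed pairs: 0 of 10.

0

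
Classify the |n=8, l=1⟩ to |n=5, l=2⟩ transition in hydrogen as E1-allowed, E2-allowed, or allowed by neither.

E1

Δl = 2 − 1 = +1; l_i + l_f = 3.
E1 (Δl = ±1): satisfied.
E2 (Δl = 0,±2, l_i+l_f ≥ 2): not satisfied.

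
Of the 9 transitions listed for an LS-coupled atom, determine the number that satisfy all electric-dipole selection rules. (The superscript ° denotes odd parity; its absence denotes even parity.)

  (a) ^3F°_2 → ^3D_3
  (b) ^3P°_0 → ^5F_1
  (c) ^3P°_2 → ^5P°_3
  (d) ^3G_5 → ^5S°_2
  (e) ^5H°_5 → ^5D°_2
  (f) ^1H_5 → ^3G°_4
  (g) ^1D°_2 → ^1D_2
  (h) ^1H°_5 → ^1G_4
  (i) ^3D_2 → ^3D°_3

4

(a) allowed
(b) forbidden (ΔS, ΔL fail)
(c) forbidden (parity, ΔS fail)
(d) forbidden (ΔS, ΔL, ΔJ fail)
(e) forbidden (parity, ΔL, ΔJ fail)
(f) forbidden (ΔS fails)
(g) allowed
(h) allowed
(i) allowed
Total allowed: 4 of 9.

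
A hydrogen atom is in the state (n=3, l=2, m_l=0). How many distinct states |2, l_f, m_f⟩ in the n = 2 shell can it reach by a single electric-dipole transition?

3

E1 requires Δl = ±1, so l_f ∈ {1, 3}; with 0 ≤ l_f ≤ n_f−1 = 1, the allowed l_f values are {1}.
For l_f = 1: m_f ∈ {m_i−1, m_i, m_i+1} ∩ [−1, 1] = {-1, 0, 1} → 3 states.
Total: 3.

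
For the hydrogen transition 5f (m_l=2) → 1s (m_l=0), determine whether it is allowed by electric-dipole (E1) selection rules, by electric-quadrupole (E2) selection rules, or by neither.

neither

Δl = 0 − 3 = -3; l_i + l_f = 3.
Δm_l = -2.
E1 (Δl = ±1, |Δm_l| ≤ 1): not satisfied.
E2 (Δl = 0,±2, l_i+l_f ≥ 2, |Δm_l| ≤ 2): not satisfied.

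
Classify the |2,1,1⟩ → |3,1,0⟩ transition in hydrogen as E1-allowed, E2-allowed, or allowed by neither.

E2

Δl = 1 − 1 = +0; l_i + l_f = 2.
Δm_l = -1.
E1 (Δl = ±1, |Δm_l| ≤ 1): not satisfied.
E2 (Δl = 0,±2, l_i+l_f ≥ 2, |Δm_l| ≤ 2): satisfied.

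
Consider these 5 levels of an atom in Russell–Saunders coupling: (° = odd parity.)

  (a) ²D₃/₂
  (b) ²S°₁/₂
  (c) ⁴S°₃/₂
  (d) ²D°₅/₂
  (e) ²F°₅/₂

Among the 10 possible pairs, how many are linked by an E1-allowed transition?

2

(a)–(b): forbidden (ΔL).
(a)–(c): forbidden (ΔS, ΔL).
(a)–(d): allowed.
(a)–(e): allowed.
(b)–(c): forbidden (parity, ΔS, ΔL).
(b)–(d): forbidden (parity, ΔL, ΔJ).
(b)–(e): forbidden (parity, ΔL, ΔJ).
(c)–(d): forbidden (parity, ΔS, ΔL).
(c)–(e): forbidden (parity, ΔS, ΔL).
(d)–(e): forbidden (parity).
Allowed pairs: 2 of 10.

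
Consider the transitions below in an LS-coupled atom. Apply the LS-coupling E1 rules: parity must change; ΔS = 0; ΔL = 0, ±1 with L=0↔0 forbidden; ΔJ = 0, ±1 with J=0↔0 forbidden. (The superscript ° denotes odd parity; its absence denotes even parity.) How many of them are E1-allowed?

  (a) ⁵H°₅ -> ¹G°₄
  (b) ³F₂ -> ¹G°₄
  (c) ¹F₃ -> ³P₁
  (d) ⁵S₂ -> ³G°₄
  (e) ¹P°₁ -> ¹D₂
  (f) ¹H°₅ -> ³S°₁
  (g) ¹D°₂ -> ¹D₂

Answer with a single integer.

2

(a) forbidden (parity, ΔS fail)
(b) forbidden (ΔS, ΔJ fail)
(c) forbidden (parity, ΔS, ΔL, ΔJ fail)
(d) forbidden (ΔS, ΔL, ΔJ fail)
(e) allowed
(f) forbidden (parity, ΔS, ΔL, ΔJ fail)
(g) allowed
Total allowed: 2 of 7.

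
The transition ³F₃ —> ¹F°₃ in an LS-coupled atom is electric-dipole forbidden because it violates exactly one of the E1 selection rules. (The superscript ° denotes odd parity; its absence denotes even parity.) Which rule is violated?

the ΔS = 0 rule

Parity must change: even → odd — satisfied.
ΔS = 0: S: 1 → 0 — violated.
ΔL = 0, ±1 (not L=0↔0): L: 3 → 3, ΔL = +0 — satisfied.
ΔJ = 0, ±1 (not J=0↔0): J: 3 → 3, ΔJ = +0 — satisfied.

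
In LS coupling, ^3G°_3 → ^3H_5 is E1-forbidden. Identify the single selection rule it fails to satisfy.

Parity must change: odd → even — satisfied.
ΔS = 0: S: 1 → 1 — satisfied.
ΔL = 0, ±1 (not L=0↔0): L: 4 → 5, ΔL = +1 — satisfied.
ΔJ = 0, ±1 (not J=0↔0): J: 3 → 5, ΔJ = +2 — violated.

the ΔJ = 0, ±1 rule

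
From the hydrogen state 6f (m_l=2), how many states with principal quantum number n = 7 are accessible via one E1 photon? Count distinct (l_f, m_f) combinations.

E1 requires Δl = ±1, so l_f ∈ {2, 4}; with 0 ≤ l_f ≤ n_f−1 = 6, the allowed l_f values are {2, 4}.
For l_f = 2: m_f ∈ {m_i−1, m_i, m_i+1} ∩ [−2, 2] = {1, 2} → 2 states.
For l_f = 4: m_f ∈ {m_i−1, m_i, m_i+1} ∩ [−4, 4] = {1, 2, 3} → 3 states.
Total: 5.

5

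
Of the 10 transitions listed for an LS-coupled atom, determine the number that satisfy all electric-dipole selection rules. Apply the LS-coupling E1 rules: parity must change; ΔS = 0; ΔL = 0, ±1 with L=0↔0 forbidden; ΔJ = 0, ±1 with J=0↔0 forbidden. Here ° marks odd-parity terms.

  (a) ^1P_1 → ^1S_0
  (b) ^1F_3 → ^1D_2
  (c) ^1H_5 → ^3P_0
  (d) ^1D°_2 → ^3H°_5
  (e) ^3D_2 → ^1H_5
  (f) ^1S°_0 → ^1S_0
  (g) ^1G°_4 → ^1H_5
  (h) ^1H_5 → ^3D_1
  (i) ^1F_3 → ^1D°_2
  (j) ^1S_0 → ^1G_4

2

(a) forbidden (parity fails)
(b) forbidden (parity fails)
(c) forbidden (parity, ΔS, ΔL, ΔJ fail)
(d) forbidden (parity, ΔS, ΔL, ΔJ fail)
(e) forbidden (parity, ΔS, ΔL, ΔJ fail)
(f) forbidden (ΔL, ΔJ fail)
(g) allowed
(h) forbidden (parity, ΔS, ΔL, ΔJ fail)
(i) allowed
(j) forbidden (parity, ΔL, ΔJ fail)
Total allowed: 2 of 10.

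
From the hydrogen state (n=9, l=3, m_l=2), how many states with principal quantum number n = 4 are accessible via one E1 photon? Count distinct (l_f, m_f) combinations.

E1 requires Δl = ±1, so l_f ∈ {2, 4}; with 0 ≤ l_f ≤ n_f−1 = 3, the allowed l_f values are {2}.
For l_f = 2: m_f ∈ {m_i−1, m_i, m_i+1} ∩ [−2, 2] = {1, 2} → 2 states.
Total: 2.

2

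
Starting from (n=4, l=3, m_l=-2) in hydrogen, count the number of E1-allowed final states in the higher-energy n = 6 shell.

5

E1 requires Δl = ±1, so l_f ∈ {2, 4}; with 0 ≤ l_f ≤ n_f−1 = 5, the allowed l_f values are {2, 4}.
For l_f = 2: m_f ∈ {m_i−1, m_i, m_i+1} ∩ [−2, 2] = {-2, -1} → 2 states.
For l_f = 4: m_f ∈ {m_i−1, m_i, m_i+1} ∩ [−4, 4] = {-3, -2, -1} → 3 states.
Total: 5.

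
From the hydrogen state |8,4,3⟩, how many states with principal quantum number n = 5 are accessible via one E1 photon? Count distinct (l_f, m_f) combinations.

2

E1 requires Δl = ±1, so l_f ∈ {3, 5}; with 0 ≤ l_f ≤ n_f−1 = 4, the allowed l_f values are {3}.
For l_f = 3: m_f ∈ {m_i−1, m_i, m_i+1} ∩ [−3, 3] = {2, 3} → 2 states.
Total: 2.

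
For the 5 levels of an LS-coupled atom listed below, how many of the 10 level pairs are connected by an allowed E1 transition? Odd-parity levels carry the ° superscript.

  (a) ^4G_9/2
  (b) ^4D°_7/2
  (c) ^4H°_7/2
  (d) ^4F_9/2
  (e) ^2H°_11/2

2

(a)–(b): forbidden (ΔL).
(a)–(c): allowed.
(a)–(d): forbidden (parity).
(a)–(e): forbidden (ΔS).
(b)–(c): forbidden (parity, ΔL).
(b)–(d): allowed.
(b)–(e): forbidden (parity, ΔS, ΔL, ΔJ).
(c)–(d): forbidden (ΔL).
(c)–(e): forbidden (parity, ΔS, ΔJ).
(d)–(e): forbidden (ΔS, ΔL).
Allowed pairs: 2 of 10.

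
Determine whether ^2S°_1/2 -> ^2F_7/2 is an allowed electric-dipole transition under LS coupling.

forbidden

Initial level: S=1/2, L=0, J=1/2, parity odd. Final level: S=1/2, L=3, J=7/2, parity even.
Parity must change: odd → even — satisfied.
ΔS = 0: S: 1/2 → 1/2 — satisfied.
ΔL = 0, ±1 (not L=0↔0): L: 0 → 3, ΔL = +3 — violated.
ΔJ = 0, ±1 (not J=0↔0): J: 1/2 → 7/2, ΔJ = +3 — violated.
Rule(s) violated: ΔL, ΔJ.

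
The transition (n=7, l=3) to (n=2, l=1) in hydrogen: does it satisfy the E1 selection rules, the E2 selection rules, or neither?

E2

Δl = 1 − 3 = -2; l_i + l_f = 4.
E1 (Δl = ±1): not satisfied.
E2 (Δl = 0,±2, l_i+l_f ≥ 2): satisfied.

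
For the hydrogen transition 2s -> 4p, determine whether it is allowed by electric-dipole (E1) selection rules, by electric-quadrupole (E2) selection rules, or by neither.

E1

Δl = 1 − 0 = +1; l_i + l_f = 1.
E1 (Δl = ±1): satisfied.
E2 (Δl = 0,±2, l_i+l_f ≥ 2): not satisfied.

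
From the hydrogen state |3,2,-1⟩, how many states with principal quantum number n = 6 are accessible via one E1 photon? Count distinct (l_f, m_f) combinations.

E1 requires Δl = ±1, so l_f ∈ {1, 3}; with 0 ≤ l_f ≤ n_f−1 = 5, the allowed l_f values are {1, 3}.
For l_f = 1: m_f ∈ {m_i−1, m_i, m_i+1} ∩ [−1, 1] = {-1, 0} → 2 states.
For l_f = 3: m_f ∈ {m_i−1, m_i, m_i+1} ∩ [−3, 3] = {-2, -1, 0} → 3 states.
Total: 5.

5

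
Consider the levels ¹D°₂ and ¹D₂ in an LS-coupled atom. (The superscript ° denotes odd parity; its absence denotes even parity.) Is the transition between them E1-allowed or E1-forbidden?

allowed

Parity must change: odd → even — ✓.
ΔS = 0: S: 0 → 0 — ✓.
ΔL = 0, ±1 (not L=0↔0): L: 2 → 2, ΔL = +0 — ✓.
ΔJ = 0, ±1 (not J=0↔0): J: 2 → 2, ΔJ = +0 — ✓.
All four E1 rules are satisfied.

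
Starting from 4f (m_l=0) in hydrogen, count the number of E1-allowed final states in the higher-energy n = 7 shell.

E1 requires Δl = ±1, so l_f ∈ {2, 4}; with 0 ≤ l_f ≤ n_f−1 = 6, the allowed l_f values are {2, 4}.
For l_f = 2: m_f ∈ {m_i−1, m_i, m_i+1} ∩ [−2, 2] = {-1, 0, 1} → 3 states.
For l_f = 4: m_f ∈ {m_i−1, m_i, m_i+1} ∩ [−4, 4] = {-1, 0, 1} → 3 states.
Total: 6.

6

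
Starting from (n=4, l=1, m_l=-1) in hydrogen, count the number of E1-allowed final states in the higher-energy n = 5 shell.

4

E1 requires Δl = ±1, so l_f ∈ {0, 2}; with 0 ≤ l_f ≤ n_f−1 = 4, the allowed l_f values are {0, 2}.
For l_f = 0: m_f ∈ {m_i−1, m_i, m_i+1} ∩ [−0, 0] = {0} → 1 state.
For l_f = 2: m_f ∈ {m_i−1, m_i, m_i+1} ∩ [−2, 2] = {-2, -1, 0} → 3 states.
Total: 4.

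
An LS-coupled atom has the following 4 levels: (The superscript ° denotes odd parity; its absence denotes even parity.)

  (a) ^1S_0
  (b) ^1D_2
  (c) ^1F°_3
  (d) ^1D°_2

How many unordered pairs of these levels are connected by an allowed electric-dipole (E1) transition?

(a)–(b): forbidden (parity, ΔL, ΔJ).
(a)–(c): forbidden (ΔL, ΔJ).
(a)–(d): forbidden (ΔL, ΔJ).
(b)–(c): allowed.
(b)–(d): allowed.
(c)–(d): forbidden (parity).
Allowed pairs: 2 of 6.

2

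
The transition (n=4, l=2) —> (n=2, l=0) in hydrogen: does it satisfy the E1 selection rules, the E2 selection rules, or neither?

Δl = 0 − 2 = -2; l_i + l_f = 2.
E1 (Δl = ±1): not satisfied.
E2 (Δl = 0,±2, l_i+l_f ≥ 2): satisfied.

E2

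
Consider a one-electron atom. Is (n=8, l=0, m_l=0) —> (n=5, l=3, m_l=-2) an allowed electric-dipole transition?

forbidden

Δl = 3 − 0 = +3; the E1 rule Δl = ±1 is fails.
m_l: 0 → -2 (Δm_l = -2). |Δm_l| ≤ 1 fails.
The transition is electric-dipole forbidden.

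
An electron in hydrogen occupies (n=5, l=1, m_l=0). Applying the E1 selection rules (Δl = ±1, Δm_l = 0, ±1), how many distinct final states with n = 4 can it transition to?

E1 requires Δl = ±1, so l_f ∈ {0, 2}; with 0 ≤ l_f ≤ n_f−1 = 3, the allowed l_f values are {0, 2}.
For l_f = 0: m_f ∈ {m_i−1, m_i, m_i+1} ∩ [−0, 0] = {0} → 1 state.
For l_f = 2: m_f ∈ {m_i−1, m_i, m_i+1} ∩ [−2, 2] = {-1, 0, 1} → 3 states.
Total: 4.

4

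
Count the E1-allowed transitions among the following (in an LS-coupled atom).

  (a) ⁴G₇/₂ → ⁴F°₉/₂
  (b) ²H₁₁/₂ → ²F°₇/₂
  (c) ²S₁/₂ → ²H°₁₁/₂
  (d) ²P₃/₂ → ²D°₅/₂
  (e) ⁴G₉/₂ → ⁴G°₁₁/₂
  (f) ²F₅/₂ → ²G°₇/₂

4

(a) allowed
(b) forbidden (ΔL, ΔJ fail)
(c) forbidden (ΔL, ΔJ fail)
(d) allowed
(e) allowed
(f) allowed
Total allowed: 4 of 6.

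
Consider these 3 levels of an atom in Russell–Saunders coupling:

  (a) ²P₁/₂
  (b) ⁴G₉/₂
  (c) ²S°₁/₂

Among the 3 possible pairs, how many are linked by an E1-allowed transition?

(a)–(b): forbidden (parity, ΔS, ΔL, ΔJ).
(a)–(c): allowed.
(b)–(c): forbidden (ΔS, ΔL, ΔJ).
Allowed pairs: 1 of 3.

1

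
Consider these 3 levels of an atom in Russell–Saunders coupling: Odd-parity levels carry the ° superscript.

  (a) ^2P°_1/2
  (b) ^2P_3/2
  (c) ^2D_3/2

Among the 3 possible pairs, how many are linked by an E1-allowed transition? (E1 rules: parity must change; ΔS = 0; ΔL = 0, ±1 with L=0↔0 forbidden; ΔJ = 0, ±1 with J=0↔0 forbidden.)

(a)–(b): allowed.
(a)–(c): allowed.
(b)–(c): forbidden (parity).
Allowed pairs: 2 of 3.

2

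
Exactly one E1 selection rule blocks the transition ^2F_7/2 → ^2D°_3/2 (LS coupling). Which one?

the ΔJ = 0, ±1 rule

Reading off the term symbols: S 1/2→1/2, L 3→2, J 7/2→3/2, parity even→odd.
ΔL = 0, ±1 (not L=0↔0): L: 3 → 2, ΔL = -1 — ok.
ΔS = 0: S: 1/2 → 1/2 — ok.
ΔJ = 0, ±1 (not J=0↔0): J: 7/2 → 3/2, ΔJ = -2 — fails.
Parity must change: even → odd — ok.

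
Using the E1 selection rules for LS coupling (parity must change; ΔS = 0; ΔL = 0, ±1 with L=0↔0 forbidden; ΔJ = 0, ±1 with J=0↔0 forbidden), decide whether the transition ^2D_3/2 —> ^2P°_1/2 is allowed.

Initial level: S=1/2, L=2, J=3/2, parity even. Final level: S=1/2, L=1, J=1/2, parity odd.
Parity must change: even → odd — passes.
ΔS = 0: S: 1/2 → 1/2 — passes.
ΔL = 0, ±1 (not L=0↔0): L: 2 → 1, ΔL = -1 — passes.
ΔJ = 0, ±1 (not J=0↔0): J: 3/2 → 1/2, ΔJ = -1 — passes.
All four E1 rules are satisfied.

allowed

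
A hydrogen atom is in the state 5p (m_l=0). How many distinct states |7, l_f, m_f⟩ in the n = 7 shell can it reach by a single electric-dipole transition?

4

E1 requires Δl = ±1, so l_f ∈ {0, 2}; with 0 ≤ l_f ≤ n_f−1 = 6, the allowed l_f values are {0, 2}.
For l_f = 0: m_f ∈ {m_i−1, m_i, m_i+1} ∩ [−0, 0] = {0} → 1 state.
For l_f = 2: m_f ∈ {m_i−1, m_i, m_i+1} ∩ [−2, 2] = {-1, 0, 1} → 3 states.
Total: 4.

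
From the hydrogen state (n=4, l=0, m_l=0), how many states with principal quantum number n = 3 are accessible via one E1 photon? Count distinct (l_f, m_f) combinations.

E1 requires Δl = ±1, so l_f ∈ {-1, 1}; with 0 ≤ l_f ≤ n_f−1 = 2, the allowed l_f values are {1}.
For l_f = 1: m_f ∈ {m_i−1, m_i, m_i+1} ∩ [−1, 1] = {-1, 0, 1} → 3 states.
Total: 3.

3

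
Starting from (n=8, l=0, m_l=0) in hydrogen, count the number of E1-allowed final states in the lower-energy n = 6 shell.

3

E1 requires Δl = ±1, so l_f ∈ {-1, 1}; with 0 ≤ l_f ≤ n_f−1 = 5, the allowed l_f values are {1}.
For l_f = 1: m_f ∈ {m_i−1, m_i, m_i+1} ∩ [−1, 1] = {-1, 0, 1} → 3 states.
Total: 3.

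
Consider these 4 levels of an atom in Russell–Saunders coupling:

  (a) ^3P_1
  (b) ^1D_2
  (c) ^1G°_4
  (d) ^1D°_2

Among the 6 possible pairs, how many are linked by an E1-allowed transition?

1

(a)–(b): forbidden (parity, ΔS).
(a)–(c): forbidden (ΔS, ΔL, ΔJ).
(a)–(d): forbidden (ΔS).
(b)–(c): forbidden (ΔL, ΔJ).
(b)–(d): allowed.
(c)–(d): forbidden (parity, ΔL, ΔJ).
Allowed pairs: 1 of 6.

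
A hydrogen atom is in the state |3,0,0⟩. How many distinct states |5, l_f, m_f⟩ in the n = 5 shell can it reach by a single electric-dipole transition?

E1 requires Δl = ±1, so l_f ∈ {-1, 1}; with 0 ≤ l_f ≤ n_f−1 = 4, the allowed l_f values are {1}.
For l_f = 1: m_f ∈ {m_i−1, m_i, m_i+1} ∩ [−1, 1] = {-1, 0, 1} → 3 states.
Total: 3.

3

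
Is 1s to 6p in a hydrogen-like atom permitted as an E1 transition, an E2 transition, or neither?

Δl = 1 − 0 = +1; l_i + l_f = 1.
E1 (Δl = ±1): satisfied.
E2 (Δl = 0,±2, l_i+l_f ≥ 2): not satisfied.

E1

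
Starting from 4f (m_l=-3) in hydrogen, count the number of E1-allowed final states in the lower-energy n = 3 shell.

E1 requires Δl = ±1, so l_f ∈ {2, 4}; with 0 ≤ l_f ≤ n_f−1 = 2, the allowed l_f values are {2}.
For l_f = 2: m_f ∈ {m_i−1, m_i, m_i+1} ∩ [−2, 2] = {-2} → 1 state.
Total: 1.

1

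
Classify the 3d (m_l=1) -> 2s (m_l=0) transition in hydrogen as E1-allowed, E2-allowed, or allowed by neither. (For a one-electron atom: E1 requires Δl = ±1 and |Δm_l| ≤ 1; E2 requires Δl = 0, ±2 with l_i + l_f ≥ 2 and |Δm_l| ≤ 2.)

Δl = 0 − 2 = -2; l_i + l_f = 2.
Δm_l = -1.
E1 (Δl = ±1, |Δm_l| ≤ 1): not satisfied.
E2 (Δl = 0,±2, l_i+l_f ≥ 2, |Δm_l| ≤ 2): satisfied.

E2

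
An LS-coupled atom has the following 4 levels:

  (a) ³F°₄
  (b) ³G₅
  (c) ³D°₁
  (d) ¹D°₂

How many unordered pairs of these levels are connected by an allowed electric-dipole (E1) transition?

(a)–(b): allowed.
(a)–(c): forbidden (parity, ΔJ).
(a)–(d): forbidden (parity, ΔS, ΔJ).
(b)–(c): forbidden (ΔL, ΔJ).
(b)–(d): forbidden (ΔS, ΔL, ΔJ).
(c)–(d): forbidden (parity, ΔS).
Allowed pairs: 1 of 6.

1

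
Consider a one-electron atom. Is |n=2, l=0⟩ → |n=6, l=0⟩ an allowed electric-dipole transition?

l: 0 → 0 (Δl = +0). Δl = ±1 ✗.
The transition is electric-dipole forbidden.

forbidden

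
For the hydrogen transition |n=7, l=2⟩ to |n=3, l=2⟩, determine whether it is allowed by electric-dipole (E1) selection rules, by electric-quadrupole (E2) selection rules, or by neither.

Δl = 2 − 2 = +0; l_i + l_f = 4.
E1 (Δl = ±1): not satisfied.
E2 (Δl = 0,±2, l_i+l_f ≥ 2): satisfied.

E2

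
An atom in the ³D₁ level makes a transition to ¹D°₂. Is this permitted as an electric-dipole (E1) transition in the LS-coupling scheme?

Reading off the term symbols: S 1→0, L 2→2, J 1→2, parity even→odd.
Parity must change: even → odd — ✓.
ΔS = 0: S: 1 → 0 — ✗.
ΔL = 0, ±1 (not L=0↔0): L: 2 → 2, ΔL = +0 — ✓.
ΔJ = 0, ±1 (not J=0↔0): J: 1 → 2, ΔJ = +1 — ✓.
Rule(s) violated: ΔS.

forbidden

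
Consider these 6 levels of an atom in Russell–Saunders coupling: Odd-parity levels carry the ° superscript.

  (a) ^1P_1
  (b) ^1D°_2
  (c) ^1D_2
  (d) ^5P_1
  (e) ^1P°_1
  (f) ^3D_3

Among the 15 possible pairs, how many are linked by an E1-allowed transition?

(a)–(b): allowed.
(a)–(c): forbidden (parity).
(a)–(d): forbidden (parity, ΔS).
(a)–(e): allowed.
(a)–(f): forbidden (parity, ΔS, ΔJ).
(b)–(c): allowed.
(b)–(d): forbidden (ΔS).
(b)–(e): forbidden (parity).
(b)–(f): forbidden (ΔS).
(c)–(d): forbidden (parity, ΔS).
(c)–(e): allowed.
(c)–(f): forbidden (parity, ΔS).
(d)–(e): forbidden (ΔS).
(d)–(f): forbidden (parity, ΔS, ΔJ).
(e)–(f): forbidden (ΔS, ΔJ).
Allowed pairs: 4 of 15.

4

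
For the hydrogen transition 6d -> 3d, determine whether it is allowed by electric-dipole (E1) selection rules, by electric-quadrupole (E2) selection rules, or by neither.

E2

Δl = 2 − 2 = +0; l_i + l_f = 4.
E1 (Δl = ±1): not satisfied.
E2 (Δl = 0,±2, l_i+l_f ≥ 2): satisfied.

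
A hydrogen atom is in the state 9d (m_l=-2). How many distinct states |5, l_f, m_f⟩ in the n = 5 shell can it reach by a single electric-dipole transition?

4

E1 requires Δl = ±1, so l_f ∈ {1, 3}; with 0 ≤ l_f ≤ n_f−1 = 4, the allowed l_f values are {1, 3}.
For l_f = 1: m_f ∈ {m_i−1, m_i, m_i+1} ∩ [−1, 1] = {-1} → 1 state.
For l_f = 3: m_f ∈ {m_i−1, m_i, m_i+1} ∩ [−3, 3] = {-3, -2, -1} → 3 states.
Total: 4.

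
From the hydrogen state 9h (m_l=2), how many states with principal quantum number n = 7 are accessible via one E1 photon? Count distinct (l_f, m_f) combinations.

6

E1 requires Δl = ±1, so l_f ∈ {4, 6}; with 0 ≤ l_f ≤ n_f−1 = 6, the allowed l_f values are {4, 6}.
For l_f = 4: m_f ∈ {m_i−1, m_i, m_i+1} ∩ [−4, 4] = {1, 2, 3} → 3 states.
For l_f = 6: m_f ∈ {m_i−1, m_i, m_i+1} ∩ [−6, 6] = {1, 2, 3} → 3 states.
Total: 6.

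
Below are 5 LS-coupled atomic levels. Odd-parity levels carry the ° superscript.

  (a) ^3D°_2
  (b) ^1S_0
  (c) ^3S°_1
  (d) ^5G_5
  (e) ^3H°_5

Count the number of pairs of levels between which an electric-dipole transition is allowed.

(a)–(b): forbidden (ΔS, ΔL, ΔJ).
(a)–(c): forbidden (parity, ΔL).
(a)–(d): forbidden (ΔS, ΔL, ΔJ).
(a)–(e): forbidden (parity, ΔL, ΔJ).
(b)–(c): forbidden (ΔS, ΔL).
(b)–(d): forbidden (parity, ΔS, ΔL, ΔJ).
(b)–(e): forbidden (ΔS, ΔL, ΔJ).
(c)–(d): forbidden (ΔS, ΔL, ΔJ).
(c)–(e): forbidden (parity, ΔL, ΔJ).
(d)–(e): forbidden (ΔS).
Allowed pairs: 0 of 10.

0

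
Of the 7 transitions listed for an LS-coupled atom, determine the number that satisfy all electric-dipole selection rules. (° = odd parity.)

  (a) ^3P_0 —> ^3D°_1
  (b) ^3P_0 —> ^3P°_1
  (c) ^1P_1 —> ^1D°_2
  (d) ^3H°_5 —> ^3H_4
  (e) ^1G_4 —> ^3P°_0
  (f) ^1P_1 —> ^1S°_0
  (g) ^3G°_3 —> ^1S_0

5

(a) allowed
(b) allowed
(c) allowed
(d) allowed
(e) forbidden (ΔS, ΔL, ΔJ fail)
(f) allowed
(g) forbidden (ΔS, ΔL, ΔJ fail)
Total allowed: 5 of 7.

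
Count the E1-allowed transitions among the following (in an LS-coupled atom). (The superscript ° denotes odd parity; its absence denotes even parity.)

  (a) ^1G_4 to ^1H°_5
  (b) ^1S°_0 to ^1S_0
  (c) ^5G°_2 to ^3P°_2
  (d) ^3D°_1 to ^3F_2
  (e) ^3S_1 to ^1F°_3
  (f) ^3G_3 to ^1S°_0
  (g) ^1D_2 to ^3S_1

(a) allowed
(b) forbidden (ΔL, ΔJ fail)
(c) forbidden (parity, ΔS, ΔL fail)
(d) allowed
(e) forbidden (ΔS, ΔL, ΔJ fail)
(f) forbidden (ΔS, ΔL, ΔJ fail)
(g) forbidden (parity, ΔS, ΔL fail)
Total allowed: 2 of 7.

2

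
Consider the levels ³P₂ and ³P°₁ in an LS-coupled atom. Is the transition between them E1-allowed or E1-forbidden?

Reading off the term symbols: S 1→1, L 1→1, J 2→1, parity even→odd.
Parity must change: even → odd — passes.
ΔS = 0: S: 1 → 1 — passes.
ΔL = 0, ±1 (not L=0↔0): L: 1 → 1, ΔL = +0 — passes.
ΔJ = 0, ±1 (not J=0↔0): J: 2 → 1, ΔJ = -1 — passes.
All four E1 rules are satisfied.

allowed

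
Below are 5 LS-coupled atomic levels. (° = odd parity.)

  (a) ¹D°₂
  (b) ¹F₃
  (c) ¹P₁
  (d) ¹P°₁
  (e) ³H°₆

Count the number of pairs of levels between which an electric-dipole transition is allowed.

(a)–(b): allowed.
(a)–(c): allowed.
(a)–(d): forbidden (parity).
(a)–(e): forbidden (parity, ΔS, ΔL, ΔJ).
(b)–(c): forbidden (parity, ΔL, ΔJ).
(b)–(d): forbidden (ΔL, ΔJ).
(b)–(e): forbidden (ΔS, ΔL, ΔJ).
(c)–(d): allowed.
(c)–(e): forbidden (ΔS, ΔL, ΔJ).
(d)–(e): forbidden (parity, ΔS, ΔL, ΔJ).
Allowed pairs: 3 of 10.

3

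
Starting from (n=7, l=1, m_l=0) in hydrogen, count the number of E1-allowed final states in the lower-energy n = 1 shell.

1

E1 requires Δl = ±1, so l_f ∈ {0, 2}; with 0 ≤ l_f ≤ n_f−1 = 0, the allowed l_f values are {0}.
For l_f = 0: m_f ∈ {m_i−1, m_i, m_i+1} ∩ [−0, 0] = {0} → 1 state.
Total: 1.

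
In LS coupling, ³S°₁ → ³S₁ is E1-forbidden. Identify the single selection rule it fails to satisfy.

Initial level: S=1, L=0, J=1, parity odd. Final level: S=1, L=0, J=1, parity even.
ΔJ = 0, ±1 (not J=0↔0): J: 1 → 1, ΔJ = +0 — ok.
ΔS = 0: S: 1 → 1 — ok.
ΔL = 0, ±1 (not L=0↔0): L: 0 → 0, ΔL = +0 — fails.
Parity must change: odd → even — ok.

the L=0 ↔ L=0 exclusion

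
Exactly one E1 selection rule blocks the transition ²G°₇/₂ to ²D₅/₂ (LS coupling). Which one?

ΔL = 0, ±1 (not L=0↔0): L: 4 → 2, ΔL = -2 — ✗.
Parity must change: odd → even — ✓.
ΔJ = 0, ±1 (not J=0↔0): J: 7/2 → 5/2, ΔJ = -1 — ✓.
ΔS = 0: S: 1/2 → 1/2 — ✓.

the ΔL = 0, ±1 rule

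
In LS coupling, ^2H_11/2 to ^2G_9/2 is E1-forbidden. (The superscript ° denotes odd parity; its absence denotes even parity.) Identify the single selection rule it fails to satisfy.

parity

Parity must change: even → even — fails.
ΔS = 0: S: 1/2 → 1/2 — passes.
ΔL = 0, ±1 (not L=0↔0): L: 5 → 4, ΔL = -1 — passes.
ΔJ = 0, ±1 (not J=0↔0): J: 11/2 → 9/2, ΔJ = -1 — passes.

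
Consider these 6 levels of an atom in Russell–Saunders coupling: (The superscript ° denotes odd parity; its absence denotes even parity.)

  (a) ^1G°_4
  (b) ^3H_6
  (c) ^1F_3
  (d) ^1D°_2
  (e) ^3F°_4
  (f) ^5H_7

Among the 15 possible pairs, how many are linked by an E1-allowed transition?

2

(a)–(b): forbidden (ΔS, ΔJ).
(a)–(c): allowed.
(a)–(d): forbidden (parity, ΔL, ΔJ).
(a)–(e): forbidden (parity, ΔS).
(a)–(f): forbidden (ΔS, ΔJ).
(b)–(c): forbidden (parity, ΔS, ΔL, ΔJ).
(b)–(d): forbidden (ΔS, ΔL, ΔJ).
(b)–(e): forbidden (ΔL, ΔJ).
(b)–(f): forbidden (parity, ΔS).
(c)–(d): allowed.
(c)–(e): forbidden (ΔS).
(c)–(f): forbidden (parity, ΔS, ΔL, ΔJ).
(d)–(e): forbidden (parity, ΔS, ΔJ).
(d)–(f): forbidden (ΔS, ΔL, ΔJ).
(e)–(f): forbidden (ΔS, ΔL, ΔJ).
Allowed pairs: 2 of 15.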